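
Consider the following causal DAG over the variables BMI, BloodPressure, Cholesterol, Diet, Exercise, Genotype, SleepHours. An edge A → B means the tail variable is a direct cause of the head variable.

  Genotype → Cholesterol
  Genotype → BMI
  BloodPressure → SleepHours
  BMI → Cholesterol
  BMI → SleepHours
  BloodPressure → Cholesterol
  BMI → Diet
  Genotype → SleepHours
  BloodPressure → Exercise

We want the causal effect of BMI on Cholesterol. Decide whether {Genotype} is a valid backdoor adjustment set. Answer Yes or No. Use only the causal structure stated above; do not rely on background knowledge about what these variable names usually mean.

Yes

Backdoor paths from BMI to Cholesterol (paths whose first edge points into BMI):
  P1: BMI <- Genotype -> Cholesterol
  P2: BMI <- Genotype -> SleepHours <- BloodPressure -> Cholesterol
Condition 1 (no descendant of BMI in the set): holds — descendants of BMI are {Cholesterol, Diet, SleepHours}; none are in {Genotype}.
Condition 2 (every backdoor path blocked by {Genotype}):
  P1: blocked at fork node Genotype ∈ conditioning set.
  P2: blocked at fork node Genotype ∈ conditioning set.
{Genotype} satisfies the backdoor criterion.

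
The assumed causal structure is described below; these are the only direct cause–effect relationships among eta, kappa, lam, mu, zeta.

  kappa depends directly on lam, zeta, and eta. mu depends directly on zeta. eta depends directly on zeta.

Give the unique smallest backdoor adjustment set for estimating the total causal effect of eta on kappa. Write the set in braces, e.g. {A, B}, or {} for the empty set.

Variables eligible for adjustment (non-descendants of eta, excluding eta and kappa): {lam, mu, zeta}.
Backdoor paths from eta to kappa:
  P1: eta <- zeta -> kappa
The empty set is not sufficient: P1 (eta <- zeta -> kappa) has no collider blocking it and no conditioned non-collider, so it is open.
Try {zeta}:
  P1: blocked at fork node zeta ∈ conditioning set.
{zeta} contains no descendant of eta and blocks every backdoor path.
No other singleton works — e.g. {lam} leaves P1 open — so {zeta} is the unique smallest valid adjustment set.

{zeta}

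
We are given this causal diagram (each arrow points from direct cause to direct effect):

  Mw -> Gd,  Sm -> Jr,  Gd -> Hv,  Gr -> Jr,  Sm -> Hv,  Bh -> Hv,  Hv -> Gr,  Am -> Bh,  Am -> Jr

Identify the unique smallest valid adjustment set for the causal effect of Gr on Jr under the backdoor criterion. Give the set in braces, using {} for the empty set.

{Hv}

Variables eligible for adjustment (non-descendants of Gr, excluding Gr and Jr): {Am, Bh, Gd, Hv, Mw, Sm}.
Backdoor paths from Gr to Jr:
  P1: Gr <- Hv <- Bh <- Am -> Jr
  P2: Gr <- Hv <- Sm -> Jr
The empty set is not sufficient: P1 (Gr <- Hv <- Bh <- Am -> Jr) has no collider blocking it and no conditioned non-collider, so it is open.
Try {Hv}:
  P1: blocked at chain node Hv ∈ conditioning set.
  P2: blocked at chain node Hv ∈ conditioning set.
{Hv} contains no descendant of Gr and blocks every backdoor path.
No other singleton works — e.g. {Am} leaves P2 open — so {Hv} is the unique smallest valid adjustment set.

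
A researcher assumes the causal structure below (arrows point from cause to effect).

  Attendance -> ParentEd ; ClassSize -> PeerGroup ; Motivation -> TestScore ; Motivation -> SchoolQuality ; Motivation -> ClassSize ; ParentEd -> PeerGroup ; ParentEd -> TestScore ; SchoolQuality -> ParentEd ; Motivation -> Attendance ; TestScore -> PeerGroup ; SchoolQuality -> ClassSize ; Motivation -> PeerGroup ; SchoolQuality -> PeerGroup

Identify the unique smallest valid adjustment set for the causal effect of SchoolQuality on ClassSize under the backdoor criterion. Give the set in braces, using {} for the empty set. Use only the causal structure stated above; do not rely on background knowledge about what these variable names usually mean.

{Motivation}

Variables eligible for adjustment (non-descendants of SchoolQuality, excluding SchoolQuality and ClassSize): {Attendance, Motivation}.
Backdoor paths from SchoolQuality to ClassSize:
  P1: SchoolQuality <- Motivation -> Attendance -> ParentEd -> TestScore -> PeerGroup <- ClassSize
  P2: SchoolQuality <- Motivation -> Attendance -> ParentEd -> PeerGroup <- ClassSize
  P3: SchoolQuality <- Motivation -> ClassSize
  P4: SchoolQuality <- Motivation -> TestScore <- ParentEd -> PeerGroup <- ClassSize
  P5: SchoolQuality <- Motivation -> TestScore -> PeerGroup <- ClassSize
  P6: SchoolQuality <- Motivation -> PeerGroup <- ClassSize
The empty set is not sufficient: P3 (SchoolQuality <- Motivation -> ClassSize) has no collider blocking it and no conditioned non-collider, so it is open.
Try {Motivation}:
  P1: blocked at fork node Motivation ∈ conditioning set.
  P2: blocked at fork node Motivation ∈ conditioning set.
  P3: blocked at fork node Motivation ∈ conditioning set.
  P4: blocked at fork node Motivation ∈ conditioning set.
  P5: blocked at fork node Motivation ∈ conditioning set.
  P6: blocked at fork node Motivation ∈ conditioning set.
{Motivation} contains no descendant of SchoolQuality and blocks every backdoor path.
No other singleton works — e.g. {Attendance} leaves P3 open — so {Motivation} is the unique smallest valid adjustment set.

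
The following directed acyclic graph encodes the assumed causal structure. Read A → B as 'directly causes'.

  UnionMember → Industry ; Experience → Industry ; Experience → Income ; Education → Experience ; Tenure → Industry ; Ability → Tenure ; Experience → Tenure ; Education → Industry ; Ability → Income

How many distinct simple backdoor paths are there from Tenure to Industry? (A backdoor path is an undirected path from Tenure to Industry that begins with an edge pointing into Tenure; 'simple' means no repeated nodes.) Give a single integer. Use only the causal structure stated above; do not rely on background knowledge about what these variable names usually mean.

A backdoor path from Tenure to Industry is any simple undirected path whose first edge points into Tenure (i.e. leaves Tenure via a parent).
Parents of Tenure: {Ability, Experience}.
Enumerating:
  P1: Tenure <- Experience <- Education -> Industry
  P2: Tenure <- Experience -> Industry
  P3: Tenure <- Ability -> Income <- Experience <- Education -> Industry
  P4: Tenure <- Ability -> Income <- Experience -> Industry
That exhausts the simple backdoor paths. Count: 4.

4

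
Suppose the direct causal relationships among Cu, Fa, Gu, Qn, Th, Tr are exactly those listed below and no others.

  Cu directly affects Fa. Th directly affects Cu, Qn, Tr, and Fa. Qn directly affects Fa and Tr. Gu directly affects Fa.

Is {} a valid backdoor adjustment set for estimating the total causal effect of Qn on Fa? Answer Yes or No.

Backdoor paths from Qn to Fa (paths whose first edge points into Qn):
  P1: Qn <- Th -> Cu -> Fa
  P2: Qn <- Th -> Fa
Condition 1 (no descendant of Qn in the set): holds — descendants of Qn are {Fa, Tr}; none are in {}.
Condition 2 (every backdoor path blocked by {}):
  P1: open — no interior node is in the conditioning set.
  P2: open — no interior node is in the conditioning set.
{} does not satisfy the backdoor criterion.

No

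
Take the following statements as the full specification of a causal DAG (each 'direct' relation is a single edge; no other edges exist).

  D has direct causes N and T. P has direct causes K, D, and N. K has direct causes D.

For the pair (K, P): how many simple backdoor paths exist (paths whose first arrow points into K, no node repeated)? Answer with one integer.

A backdoor path from K to P is any simple undirected path whose first edge points into K (i.e. leaves K via a parent).
Parents of K: {D}.
Enumerating:
  P1: K <- D <- N -> P
  P2: K <- D -> P
That exhausts the simple backdoor paths. Count: 2.

2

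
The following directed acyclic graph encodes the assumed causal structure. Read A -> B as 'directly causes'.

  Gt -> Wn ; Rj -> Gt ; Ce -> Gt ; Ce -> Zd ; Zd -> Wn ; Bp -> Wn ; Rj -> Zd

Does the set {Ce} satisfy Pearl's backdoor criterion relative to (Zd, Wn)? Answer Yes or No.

No

Backdoor paths from Zd to Wn (paths whose first edge points into Zd):
  P1: Zd <- Rj -> Gt -> Wn
  P2: Zd <- Ce -> Gt -> Wn
Condition 1 (no descendant of Zd in the set): holds — descendants of Zd are {Wn}; none are in {Ce}.
Condition 2 (every backdoor path blocked by {Ce}):
  P1: open — no interior node is in the conditioning set.
  P2: blocked at fork node Ce ∈ conditioning set.
{Ce} does not satisfy the backdoor criterion.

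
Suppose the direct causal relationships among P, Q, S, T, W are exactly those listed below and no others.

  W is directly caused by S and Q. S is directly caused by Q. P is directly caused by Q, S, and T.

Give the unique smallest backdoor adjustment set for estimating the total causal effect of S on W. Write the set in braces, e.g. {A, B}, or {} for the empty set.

Variables eligible for adjustment (non-descendants of S, excluding S and W): {Q, T}.
Backdoor paths from S to W:
  P1: S <- Q -> W
The empty set is not sufficient: P1 (S <- Q -> W) has no collider blocking it and no conditioned non-collider, so it is open.
Try {Q}:
  P1: blocked at fork node Q ∈ conditioning set.
{Q} contains no descendant of S and blocks every backdoor path.
No other singleton works — e.g. {T} leaves P1 open — so {Q} is the unique smallest valid adjustment set.

{Q}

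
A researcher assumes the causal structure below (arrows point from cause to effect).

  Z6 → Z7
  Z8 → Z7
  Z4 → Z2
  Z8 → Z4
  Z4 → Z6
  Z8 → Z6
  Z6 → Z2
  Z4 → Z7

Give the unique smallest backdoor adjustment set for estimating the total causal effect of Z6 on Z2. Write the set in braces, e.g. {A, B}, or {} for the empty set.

{Z4}

Variables eligible for adjustment (non-descendants of Z6, excluding Z6 and Z2): {Z4, Z8}.
Backdoor paths from Z6 to Z2:
  P1: Z6 <- Z8 -> Z4 -> Z2
  P2: Z6 <- Z8 -> Z7 <- Z4 -> Z2
  P3: Z6 <- Z4 -> Z2
The empty set is not sufficient: P1 (Z6 <- Z8 -> Z4 -> Z2) has no collider blocking it and no conditioned non-collider, so it is open.
Try {Z4}:
  P1: blocked at chain node Z4 ∈ conditioning set.
  P2: blocked at collider Z7 (neither it nor any descendant is in the conditioning set).
  P3: blocked at fork node Z4 ∈ conditioning set.
{Z4} contains no descendant of Z6 and blocks every backdoor path.
No other singleton works — e.g. {Z8} leaves P3 open — so {Z4} is the unique smallest valid adjustment set.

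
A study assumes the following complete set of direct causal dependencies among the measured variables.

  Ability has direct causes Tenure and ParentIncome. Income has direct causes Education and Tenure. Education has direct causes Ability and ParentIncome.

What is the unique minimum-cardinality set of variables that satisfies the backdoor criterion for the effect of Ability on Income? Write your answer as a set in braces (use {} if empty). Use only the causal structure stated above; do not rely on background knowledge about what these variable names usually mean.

{ParentIncome, Tenure}

Variables eligible for adjustment (non-descendants of Ability, excluding Ability and Income): {ParentIncome, Tenure}.
Backdoor paths from Ability to Income:
  P1: Ability <- ParentIncome -> Education -> Income
  P2: Ability <- Tenure -> Income
The empty set is not sufficient: P1 (Ability <- ParentIncome -> Education -> Income) has no collider blocking it and no conditioned non-collider, so it is open.
Try {ParentIncome, Tenure}:
  P1: blocked at fork node ParentIncome ∈ conditioning set.
  P2: blocked at fork node Tenure ∈ conditioning set.
{ParentIncome, Tenure} contains no descendant of Ability and blocks every backdoor path.
Every element of {ParentIncome, Tenure} is needed (dropping ParentIncome leaves P1 open; dropping Tenure leaves P2 open), so no proper subset is valid.
Among all size-2 subsets of the eligible variables, only {ParentIncome, Tenure} blocks every backdoor path, so it is the unique smallest valid adjustment set.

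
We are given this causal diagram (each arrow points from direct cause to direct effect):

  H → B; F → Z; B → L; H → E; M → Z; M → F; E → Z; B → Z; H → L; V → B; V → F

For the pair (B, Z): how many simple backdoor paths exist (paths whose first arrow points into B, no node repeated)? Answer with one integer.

A backdoor path from B to Z is any simple undirected path whose first edge points into B (i.e. leaves B via a parent).
Parents of B: {H, V}.
Enumerating:
  P1: B <- H -> E -> Z
  P2: B <- V -> F <- M -> Z
  P3: B <- V -> F -> Z
That exhausts the simple backdoor paths. Count: 3.

3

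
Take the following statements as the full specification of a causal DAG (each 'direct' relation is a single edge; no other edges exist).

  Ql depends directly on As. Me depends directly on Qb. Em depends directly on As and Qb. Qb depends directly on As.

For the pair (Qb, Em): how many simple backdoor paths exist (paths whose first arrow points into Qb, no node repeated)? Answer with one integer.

A backdoor path from Qb to Em is any simple undirected path whose first edge points into Qb (i.e. leaves Qb via a parent).
Parents of Qb: {As}.
Enumerating:
  P1: Qb <- As -> Em
That exhausts the simple backdoor paths. Count: 1.

1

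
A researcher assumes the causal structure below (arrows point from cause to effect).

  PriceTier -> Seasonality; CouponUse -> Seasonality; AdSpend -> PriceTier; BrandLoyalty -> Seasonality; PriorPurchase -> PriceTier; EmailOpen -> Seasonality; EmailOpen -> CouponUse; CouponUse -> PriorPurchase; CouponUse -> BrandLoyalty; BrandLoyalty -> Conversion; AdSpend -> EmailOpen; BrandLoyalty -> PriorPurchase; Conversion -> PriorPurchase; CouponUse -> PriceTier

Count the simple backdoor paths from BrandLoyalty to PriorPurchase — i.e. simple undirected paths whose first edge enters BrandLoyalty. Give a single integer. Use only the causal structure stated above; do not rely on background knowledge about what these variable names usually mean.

A backdoor path from BrandLoyalty to PriorPurchase is any simple undirected path whose first edge points into BrandLoyalty (i.e. leaves BrandLoyalty via a parent).
Parents of BrandLoyalty: {CouponUse}.
Enumerating:
  P1: BrandLoyalty <- CouponUse <- EmailOpen <- AdSpend -> PriceTier <- PriorPurchase
  P2: BrandLoyalty <- CouponUse <- EmailOpen -> Seasonality <- PriceTier <- PriorPurchase
  P3: BrandLoyalty <- CouponUse -> PriorPurchase
  P4: BrandLoyalty <- CouponUse -> PriceTier <- PriorPurchase
  P5: BrandLoyalty <- CouponUse -> Seasonality <- EmailOpen <- AdSpend -> PriceTier <- PriorPurchase
  P6: BrandLoyalty <- CouponUse -> Seasonality <- PriceTier <- PriorPurchase
That exhausts the simple backdoor paths. Count: 6.

6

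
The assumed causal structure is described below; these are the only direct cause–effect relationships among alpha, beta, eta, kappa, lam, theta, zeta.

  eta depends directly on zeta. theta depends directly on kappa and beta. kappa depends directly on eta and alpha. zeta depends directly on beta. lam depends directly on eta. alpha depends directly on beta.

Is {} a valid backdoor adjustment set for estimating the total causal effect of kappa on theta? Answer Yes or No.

Backdoor paths from kappa to theta (paths whose first edge points into kappa):
  P1: kappa <- alpha <- beta -> theta
  P2: kappa <- eta <- zeta <- beta -> theta
Condition 1 (no descendant of kappa in the set): holds — descendants of kappa are {theta}; none are in {}.
Condition 2 (every backdoor path blocked by {}):
  P1: open — no interior node is in the conditioning set.
  P2: open — no interior node is in the conditioning set.
{} does not satisfy the backdoor criterion.

No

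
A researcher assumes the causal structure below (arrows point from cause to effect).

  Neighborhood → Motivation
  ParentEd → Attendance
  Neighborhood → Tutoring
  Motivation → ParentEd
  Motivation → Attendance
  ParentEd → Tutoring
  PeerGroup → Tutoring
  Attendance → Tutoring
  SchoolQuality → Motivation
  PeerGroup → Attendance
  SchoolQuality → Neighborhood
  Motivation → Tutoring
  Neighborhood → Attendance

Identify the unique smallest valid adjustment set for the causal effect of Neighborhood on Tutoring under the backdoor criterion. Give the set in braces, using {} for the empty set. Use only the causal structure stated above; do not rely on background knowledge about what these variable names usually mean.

{SchoolQuality}

Variables eligible for adjustment (non-descendants of Neighborhood, excluding Neighborhood and Tutoring): {PeerGroup, SchoolQuality}.
Backdoor paths from Neighborhood to Tutoring:
  P1: Neighborhood <- SchoolQuality -> Motivation -> ParentEd -> Attendance <- PeerGroup -> Tutoring
  P2: Neighborhood <- SchoolQuality -> Motivation -> ParentEd -> Attendance -> Tutoring
  P3: Neighborhood <- SchoolQuality -> Motivation -> ParentEd -> Tutoring
  P4: Neighborhood <- SchoolQuality -> Motivation -> Attendance <- PeerGroup -> Tutoring
  P5: Neighborhood <- SchoolQuality -> Motivation -> Attendance <- ParentEd -> Tutoring
  P6: Neighborhood <- SchoolQuality -> Motivation -> Attendance -> Tutoring
  P7: Neighborhood <- SchoolQuality -> Motivation -> Tutoring
The empty set is not sufficient: P2 (Neighborhood <- SchoolQuality -> Motivation -> ParentEd -> Attendance -> Tutoring) has no collider blocking it and no conditioned non-collider, so it is open.
Try {SchoolQuality}:
  P1: blocked at fork node SchoolQuality ∈ conditioning set.
  P2: blocked at fork node SchoolQuality ∈ conditioning set.
  P3: blocked at fork node SchoolQuality ∈ conditioning set.
  P4: blocked at fork node SchoolQuality ∈ conditioning set.
  P5: blocked at fork node SchoolQuality ∈ conditioning set.
  P6: blocked at fork node SchoolQuality ∈ conditioning set.
  P7: blocked at fork node SchoolQuality ∈ conditioning set.
{SchoolQuality} contains no descendant of Neighborhood and blocks every backdoor path.
No other singleton works — e.g. {PeerGroup} leaves P2 open — so {SchoolQuality} is the unique smallest valid adjustment set.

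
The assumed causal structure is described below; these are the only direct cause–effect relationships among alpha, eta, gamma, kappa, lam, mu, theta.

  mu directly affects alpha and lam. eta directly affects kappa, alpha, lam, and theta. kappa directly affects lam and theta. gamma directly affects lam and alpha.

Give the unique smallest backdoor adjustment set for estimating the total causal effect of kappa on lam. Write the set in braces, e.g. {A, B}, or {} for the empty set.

Variables eligible for adjustment (non-descendants of kappa, excluding kappa and lam): {alpha, eta, gamma, mu}.
Backdoor paths from kappa to lam:
  P1: kappa <- eta -> lam
  P2: kappa <- eta -> alpha <- mu -> lam
  P3: kappa <- eta -> alpha <- gamma -> lam
The empty set is not sufficient: P1 (kappa <- eta -> lam) has no collider blocking it and no conditioned non-collider, so it is open.
Try {eta}:
  P1: blocked at fork node eta ∈ conditioning set.
  P2: blocked at fork node eta ∈ conditioning set.
  P3: blocked at fork node eta ∈ conditioning set.
{eta} contains no descendant of kappa and blocks every backdoor path.
No other singleton works — e.g. {mu} leaves P1 open — so {eta} is the unique smallest valid adjustment set.

{eta}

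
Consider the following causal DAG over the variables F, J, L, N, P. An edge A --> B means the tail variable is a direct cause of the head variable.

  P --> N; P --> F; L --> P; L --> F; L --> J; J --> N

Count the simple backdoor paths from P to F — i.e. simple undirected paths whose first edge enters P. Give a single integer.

A backdoor path from P to F is any simple undirected path whose first edge points into P (i.e. leaves P via a parent).
Parents of P: {L}.
Enumerating:
  P1: P <- L -> F
That exhausts the simple backdoor paths. Count: 1.

1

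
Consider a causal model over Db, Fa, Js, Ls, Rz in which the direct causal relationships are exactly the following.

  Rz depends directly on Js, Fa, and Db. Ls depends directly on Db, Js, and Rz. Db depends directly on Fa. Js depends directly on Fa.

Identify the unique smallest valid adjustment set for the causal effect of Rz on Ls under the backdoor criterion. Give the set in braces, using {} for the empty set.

Variables eligible for adjustment (non-descendants of Rz, excluding Rz and Ls): {Db, Fa, Js}.
Backdoor paths from Rz to Ls:
  P1: Rz <- Fa -> Db -> Ls
  P2: Rz <- Fa -> Js -> Ls
  P3: Rz <- Db <- Fa -> Js -> Ls
  P4: Rz <- Db -> Ls
  P5: Rz <- Js <- Fa -> Db -> Ls
  P6: Rz <- Js -> Ls
The empty set is not sufficient: P1 (Rz <- Fa -> Db -> Ls) has no collider blocking it and no conditioned non-collider, so it is open.
Try {Db, Js}:
  P1: blocked at chain node Db ∈ conditioning set.
  P2: blocked at chain node Js ∈ conditioning set.
  P3: blocked at chain node Db ∈ conditioning set.
  P4: blocked at fork node Db ∈ conditioning set.
  P5: blocked at chain node Js ∈ conditioning set.
  P6: blocked at fork node Js ∈ conditioning set.
{Db, Js} contains no descendant of Rz and blocks every backdoor path.
Every element of {Db, Js} is needed (dropping Db leaves P1 open; dropping Js leaves P2 open), so no proper subset is valid.
Among all size-2 subsets of the eligible variables, only {Db, Js} blocks every backdoor path, so it is the unique smallest valid adjustment set.

{Db, Js}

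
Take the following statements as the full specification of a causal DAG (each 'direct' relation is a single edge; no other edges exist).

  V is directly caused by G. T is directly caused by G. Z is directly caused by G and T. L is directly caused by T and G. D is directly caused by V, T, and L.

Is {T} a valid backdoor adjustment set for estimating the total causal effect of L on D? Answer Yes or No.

No

Backdoor paths from L to D (paths whose first edge points into L):
  P1: L <- G -> T -> D
  P2: L <- G -> Z <- T -> D
  P3: L <- G -> V -> D
  P4: L <- T <- G -> V -> D
  P5: L <- T -> Z <- G -> V -> D
  P6: L <- T -> D
Condition 1 (no descendant of L in the set): holds — descendants of L are {D}; none are in {T}.
Condition 2 (every backdoor path blocked by {T}):
  P1: blocked at chain node T ∈ conditioning set.
  P2: blocked at collider Z (neither it nor any descendant is in the conditioning set).
  P3: open — no interior node is in the conditioning set.
  P4: blocked at chain node T ∈ conditioning set.
  P5: blocked at fork node T ∈ conditioning set.
  P6: blocked at fork node T ∈ conditioning set.
{T} does not satisfy the backdoor criterion.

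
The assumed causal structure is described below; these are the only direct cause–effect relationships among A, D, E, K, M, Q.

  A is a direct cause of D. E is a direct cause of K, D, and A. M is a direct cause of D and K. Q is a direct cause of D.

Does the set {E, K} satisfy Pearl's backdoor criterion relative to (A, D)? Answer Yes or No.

Yes

Backdoor paths from A to D (paths whose first edge points into A):
  P1: A <- E -> D
  P2: A <- E -> K <- M -> D
Condition 1 (no descendant of A in the set): holds — descendants of A are {D}; none are in {E, K}.
Condition 2 (every backdoor path blocked by {E, K}):
  P1: blocked at fork node E ∈ conditioning set.
  P2: blocked at fork node E ∈ conditioning set.
{E, K} satisfies the backdoor criterion.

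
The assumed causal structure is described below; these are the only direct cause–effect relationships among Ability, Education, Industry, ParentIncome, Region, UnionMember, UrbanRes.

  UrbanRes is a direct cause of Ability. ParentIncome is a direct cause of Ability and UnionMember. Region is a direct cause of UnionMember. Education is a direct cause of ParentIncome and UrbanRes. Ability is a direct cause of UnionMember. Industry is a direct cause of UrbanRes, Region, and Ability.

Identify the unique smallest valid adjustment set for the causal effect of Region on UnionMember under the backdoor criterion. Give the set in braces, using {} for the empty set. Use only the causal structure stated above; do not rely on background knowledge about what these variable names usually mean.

{Industry}

Variables eligible for adjustment (non-descendants of Region, excluding Region and UnionMember): {Ability, Education, Industry, ParentIncome, UrbanRes}.
Backdoor paths from Region to UnionMember:
  P1: Region <- Industry -> UrbanRes <- Education -> ParentIncome -> Ability -> UnionMember
  P2: Region <- Industry -> UrbanRes <- Education -> ParentIncome -> UnionMember
  P3: Region <- Industry -> UrbanRes -> Ability <- ParentIncome -> UnionMember
  P4: Region <- Industry -> UrbanRes -> Ability -> UnionMember
  P5: Region <- Industry -> Ability <- UrbanRes <- Education -> ParentIncome -> UnionMember
  P6: Region <- Industry -> Ability <- ParentIncome -> UnionMember
  P7: Region <- Industry -> Ability -> UnionMember
The empty set is not sufficient: P4 (Region <- Industry -> UrbanRes -> Ability -> UnionMember) has no collider blocking it and no conditioned non-collider, so it is open.
Try {Industry}:
  P1: blocked at fork node Industry ∈ conditioning set.
  P2: blocked at fork node Industry ∈ conditioning set.
  P3: blocked at fork node Industry ∈ conditioning set.
  P4: blocked at fork node Industry ∈ conditioning set.
  P5: blocked at fork node Industry ∈ conditioning set.
  P6: blocked at fork node Industry ∈ conditioning set.
  P7: blocked at fork node Industry ∈ conditioning set.
{Industry} contains no descendant of Region and blocks every backdoor path.
No other singleton works — e.g. {Education} leaves P4 open — so {Industry} is the unique smallest valid adjustment set.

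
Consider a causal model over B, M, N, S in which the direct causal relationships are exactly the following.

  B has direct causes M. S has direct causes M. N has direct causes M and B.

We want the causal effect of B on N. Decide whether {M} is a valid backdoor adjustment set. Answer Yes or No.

Yes

Backdoor paths from B to N (paths whose first edge points into B):
  P1: B <- M -> N
Condition 1 (no descendant of B in the set): holds — descendants of B are {N}; none are in {M}.
Condition 2 (every backdoor path blocked by {M}):
  P1: blocked at fork node M ∈ conditioning set.
{M} satisfies the backdoor criterion.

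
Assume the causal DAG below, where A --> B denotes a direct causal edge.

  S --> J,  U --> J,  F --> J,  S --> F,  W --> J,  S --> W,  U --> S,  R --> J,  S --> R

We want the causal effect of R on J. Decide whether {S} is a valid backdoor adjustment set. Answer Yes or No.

Backdoor paths from R to J (paths whose first edge points into R):
  P1: R <- S <- U -> J
  P2: R <- S -> F -> J
  P3: R <- S -> W -> J
  P4: R <- S -> J
Condition 1 (no descendant of R in the set): holds — descendants of R are {J}; none are in {S}.
Condition 2 (every backdoor path blocked by {S}):
  P1: blocked at chain node S ∈ conditioning set.
  P2: blocked at fork node S ∈ conditioning set.
  P3: blocked at fork node S ∈ conditioning set.
  P4: blocked at fork node S ∈ conditioning set.
{S} satisfies the backdoor criterion.

Yes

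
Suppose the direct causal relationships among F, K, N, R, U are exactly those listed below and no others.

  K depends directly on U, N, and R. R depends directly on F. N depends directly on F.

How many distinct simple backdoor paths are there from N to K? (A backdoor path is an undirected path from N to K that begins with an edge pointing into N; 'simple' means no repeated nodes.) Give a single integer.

A backdoor path from N to K is any simple undirected path whose first edge points into N (i.e. leaves N via a parent).
Parents of N: {F}.
Enumerating:
  P1: N <- F -> R -> K
That exhausts the simple backdoor paths. Count: 1.

1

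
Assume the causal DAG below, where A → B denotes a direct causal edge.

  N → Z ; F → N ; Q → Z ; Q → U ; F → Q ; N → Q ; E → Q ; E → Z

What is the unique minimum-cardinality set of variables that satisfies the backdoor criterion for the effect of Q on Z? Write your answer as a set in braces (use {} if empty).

Variables eligible for adjustment (non-descendants of Q, excluding Q and Z): {E, F, N}.
Backdoor paths from Q to Z:
  P1: Q <- F -> N -> Z
  P2: Q <- E -> Z
  P3: Q <- N -> Z
The empty set is not sufficient: P1 (Q <- F -> N -> Z) has no collider blocking it and no conditioned non-collider, so it is open.
Try {E, N}:
  P1: blocked at chain node N ∈ conditioning set.
  P2: blocked at fork node E ∈ conditioning set.
  P3: blocked at fork node N ∈ conditioning set.
{E, N} contains no descendant of Q and blocks every backdoor path.
Every element of {E, N} is needed (dropping E leaves P2 open; dropping N leaves P1 open), so no proper subset is valid.
Among all size-2 subsets of the eligible variables, only {E, N} blocks every backdoor path, so it is the unique smallest valid adjustment set.

{E, N}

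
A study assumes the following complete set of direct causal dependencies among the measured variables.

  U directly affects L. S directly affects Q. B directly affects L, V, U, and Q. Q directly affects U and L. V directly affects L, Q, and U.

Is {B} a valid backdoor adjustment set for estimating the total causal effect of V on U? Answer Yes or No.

Backdoor paths from V to U (paths whose first edge points into V):
  P1: V <- B -> Q -> U
  P2: V <- B -> Q -> L <- U
  P3: V <- B -> U
  P4: V <- B -> L <- Q -> U
  P5: V <- B -> L <- U
Condition 1 (no descendant of V in the set): holds — descendants of V are {L, Q, U}; none are in {B}.
Condition 2 (every backdoor path blocked by {B}):
  P1: blocked at fork node B ∈ conditioning set.
  P2: blocked at fork node B ∈ conditioning set.
  P3: blocked at fork node B ∈ conditioning set.
  P4: blocked at fork node B ∈ conditioning set.
  P5: blocked at fork node B ∈ conditioning set.
{B} satisfies the backdoor criterion.

Yes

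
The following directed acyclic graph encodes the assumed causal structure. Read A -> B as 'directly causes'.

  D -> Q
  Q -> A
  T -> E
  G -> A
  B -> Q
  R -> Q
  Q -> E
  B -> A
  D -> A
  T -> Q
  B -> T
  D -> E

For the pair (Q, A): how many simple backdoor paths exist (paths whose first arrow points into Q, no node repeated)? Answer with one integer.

6

A backdoor path from Q to A is any simple undirected path whose first edge points into Q (i.e. leaves Q via a parent).
Parents of Q: {B, D, R, T}.
Enumerating:
  P1: Q <- B -> T -> E <- D -> A
  P2: Q <- B -> A
  P3: Q <- D -> E <- T <- B -> A
  P4: Q <- D -> A
  P5: Q <- T <- B -> A
  P6: Q <- T -> E <- D -> A
That exhausts the simple backdoor paths. Count: 6.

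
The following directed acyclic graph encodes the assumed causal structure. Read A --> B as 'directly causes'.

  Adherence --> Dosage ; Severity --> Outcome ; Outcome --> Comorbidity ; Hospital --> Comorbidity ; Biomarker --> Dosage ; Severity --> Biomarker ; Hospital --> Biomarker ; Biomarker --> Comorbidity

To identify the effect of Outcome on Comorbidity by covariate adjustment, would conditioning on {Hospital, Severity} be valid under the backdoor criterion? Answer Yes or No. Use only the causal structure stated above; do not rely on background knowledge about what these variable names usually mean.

Backdoor paths from Outcome to Comorbidity (paths whose first edge points into Outcome):
  P1: Outcome <- Severity -> Biomarker <- Hospital -> Comorbidity
  P2: Outcome <- Severity -> Biomarker -> Comorbidity
Condition 1 (no descendant of Outcome in the set): holds — descendants of Outcome are {Comorbidity}; none are in {Hospital, Severity}.
Condition 2 (every backdoor path blocked by {Hospital, Severity}):
  P1: blocked at fork node Severity ∈ conditioning set.
  P2: blocked at fork node Severity ∈ conditioning set.
{Hospital, Severity} satisfies the backdoor criterion.

Yes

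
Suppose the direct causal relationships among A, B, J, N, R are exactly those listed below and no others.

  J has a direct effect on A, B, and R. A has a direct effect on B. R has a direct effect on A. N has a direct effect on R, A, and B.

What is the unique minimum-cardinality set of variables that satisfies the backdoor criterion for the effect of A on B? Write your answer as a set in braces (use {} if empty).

Variables eligible for adjustment (non-descendants of A, excluding A and B): {J, N, R}.
Backdoor paths from A to B:
  P1: A <- J -> R <- N -> B
  P2: A <- J -> B
  P3: A <- N -> R <- J -> B
  P4: A <- N -> B
  P5: A <- R <- J -> B
  P6: A <- R <- N -> B
The empty set is not sufficient: P2 (A <- J -> B) has no collider blocking it and no conditioned non-collider, so it is open.
Try {J, N}:
  P1: blocked at fork node J ∈ conditioning set.
  P2: blocked at fork node J ∈ conditioning set.
  P3: blocked at fork node N ∈ conditioning set.
  P4: blocked at fork node N ∈ conditioning set.
  P5: blocked at fork node J ∈ conditioning set.
  P6: blocked at fork node N ∈ conditioning set.
{J, N} contains no descendant of A and blocks every backdoor path.
Every element of {J, N} is needed (dropping J leaves P2 open; dropping N leaves P4 open), so no proper subset is valid.
Among all size-2 subsets of the eligible variables, only {J, N} blocks every backdoor path, so it is the unique smallest valid adjustment set.

{J, N}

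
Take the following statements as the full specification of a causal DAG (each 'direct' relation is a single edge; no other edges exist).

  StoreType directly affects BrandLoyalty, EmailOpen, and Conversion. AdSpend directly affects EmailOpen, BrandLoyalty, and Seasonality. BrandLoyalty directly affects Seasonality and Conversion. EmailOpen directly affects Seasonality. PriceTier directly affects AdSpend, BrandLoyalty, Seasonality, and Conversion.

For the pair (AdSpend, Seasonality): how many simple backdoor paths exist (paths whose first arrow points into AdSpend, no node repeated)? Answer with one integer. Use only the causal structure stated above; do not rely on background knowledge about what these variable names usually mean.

A backdoor path from AdSpend to Seasonality is any simple undirected path whose first edge points into AdSpend (i.e. leaves AdSpend via a parent).
Parents of AdSpend: {PriceTier}.
Enumerating:
  P1: AdSpend <- PriceTier -> BrandLoyalty <- StoreType -> EmailOpen -> Seasonality
  P2: AdSpend <- PriceTier -> BrandLoyalty -> Seasonality
  P3: AdSpend <- PriceTier -> BrandLoyalty -> Conversion <- StoreType -> EmailOpen -> Seasonality
  P4: AdSpend <- PriceTier -> Seasonality
  P5: AdSpend <- PriceTier -> Conversion <- StoreType -> BrandLoyalty -> Seasonality
  P6: AdSpend <- PriceTier -> Conversion <- StoreType -> EmailOpen -> Seasonality
  P7: AdSpend <- PriceTier -> Conversion <- BrandLoyalty <- StoreType -> EmailOpen -> Seasonality
  P8: AdSpend <- PriceTier -> Conversion <- BrandLoyalty -> Seasonality
That exhausts the simple backdoor paths. Count: 8.

8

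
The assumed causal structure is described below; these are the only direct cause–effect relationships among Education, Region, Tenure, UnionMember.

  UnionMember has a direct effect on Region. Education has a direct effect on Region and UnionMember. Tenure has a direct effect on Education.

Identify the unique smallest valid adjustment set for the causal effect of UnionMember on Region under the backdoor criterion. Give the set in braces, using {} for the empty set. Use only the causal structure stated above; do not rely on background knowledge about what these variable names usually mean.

{Education}

Variables eligible for adjustment (non-descendants of UnionMember, excluding UnionMember and Region): {Education, Tenure}.
Backdoor paths from UnionMember to Region:
  P1: UnionMember <- Education -> Region
The empty set is not sufficient: P1 (UnionMember <- Education -> Region) has no collider blocking it and no conditioned non-collider, so it is open.
Try {Education}:
  P1: blocked at fork node Education ∈ conditioning set.
{Education} contains no descendant of UnionMember and blocks every backdoor path.
No other singleton works — e.g. {Tenure} leaves P1 open — so {Education} is the unique smallest valid adjustment set.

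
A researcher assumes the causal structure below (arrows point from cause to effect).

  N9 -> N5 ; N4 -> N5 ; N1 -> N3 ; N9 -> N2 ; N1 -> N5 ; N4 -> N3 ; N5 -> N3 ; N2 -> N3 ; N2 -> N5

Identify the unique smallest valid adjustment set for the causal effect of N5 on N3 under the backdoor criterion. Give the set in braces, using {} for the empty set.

Variables eligible for adjustment (non-descendants of N5, excluding N5 and N3): {N1, N2, N4, N9}.
Backdoor paths from N5 to N3:
  P1: N5 <- N9 -> N2 -> N3
  P2: N5 <- N2 -> N3
  P3: N5 <- N4 -> N3
  P4: N5 <- N1 -> N3
The empty set is not sufficient: P1 (N5 <- N9 -> N2 -> N3) has no collider blocking it and no conditioned non-collider, so it is open.
Try {N1, N2, N4}:
  P1: blocked at chain node N2 ∈ conditioning set.
  P2: blocked at fork node N2 ∈ conditioning set.
  P3: blocked at fork node N4 ∈ conditioning set.
  P4: blocked at fork node N1 ∈ conditioning set.
{N1, N2, N4} contains no descendant of N5 and blocks every backdoor path.
Every element of {N1, N2, N4} is needed (dropping N1 leaves P4 open; dropping N2 leaves P1 open; dropping N4 leaves P3 open), so no proper subset is valid.
Among all size-3 subsets of the eligible variables, only {N1, N2, N4} blocks every backdoor path, so it is the unique smallest valid adjustment set.

{N1, N2, N4}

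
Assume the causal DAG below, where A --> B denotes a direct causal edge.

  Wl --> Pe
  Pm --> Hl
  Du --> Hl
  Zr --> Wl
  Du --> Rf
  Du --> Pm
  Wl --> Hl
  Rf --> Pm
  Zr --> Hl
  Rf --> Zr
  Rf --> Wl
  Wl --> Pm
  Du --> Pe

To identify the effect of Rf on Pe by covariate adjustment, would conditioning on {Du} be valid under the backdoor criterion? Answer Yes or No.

Backdoor paths from Rf to Pe (paths whose first edge points into Rf):
  P1: Rf <- Du -> Pm <- Wl -> Pe
  P2: Rf <- Du -> Pm -> Hl <- Zr -> Wl -> Pe
  P3: Rf <- Du -> Pm -> Hl <- Wl -> Pe
  P4: Rf <- Du -> Hl <- Zr -> Wl -> Pe
  P5: Rf <- Du -> Hl <- Wl -> Pe
  P6: Rf <- Du -> Hl <- Pm <- Wl -> Pe
  P7: Rf <- Du -> Pe
Condition 1 (no descendant of Rf in the set): holds — descendants of Rf are {Hl, Pe, Pm, Wl, Zr}; none are in {Du}.
Condition 2 (every backdoor path blocked by {Du}):
  P1: blocked at fork node Du ∈ conditioning set.
  P2: blocked at fork node Du ∈ conditioning set.
  P3: blocked at fork node Du ∈ conditioning set.
  P4: blocked at fork node Du ∈ conditioning set.
  P5: blocked at fork node Du ∈ conditioning set.
  P6: blocked at fork node Du ∈ conditioning set.
  P7: blocked at fork node Du ∈ conditioning set.
{Du} satisfies the backdoor criterion.

Yes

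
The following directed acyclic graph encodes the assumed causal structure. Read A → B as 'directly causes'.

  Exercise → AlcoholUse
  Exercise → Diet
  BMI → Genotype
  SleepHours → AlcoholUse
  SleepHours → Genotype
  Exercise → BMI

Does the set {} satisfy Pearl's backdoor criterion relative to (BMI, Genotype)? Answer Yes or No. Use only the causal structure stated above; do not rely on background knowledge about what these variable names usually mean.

Yes

Backdoor paths from BMI to Genotype (paths whose first edge points into BMI):
  P1: BMI <- Exercise -> AlcoholUse <- SleepHours -> Genotype
Condition 1 (no descendant of BMI in the set): holds — descendants of BMI are {Genotype}; none are in {}.
Condition 2 (every backdoor path blocked by {}):
  P1: blocked at collider AlcoholUse (neither it nor any descendant is in the conditioning set).
{} satisfies the backdoor criterion.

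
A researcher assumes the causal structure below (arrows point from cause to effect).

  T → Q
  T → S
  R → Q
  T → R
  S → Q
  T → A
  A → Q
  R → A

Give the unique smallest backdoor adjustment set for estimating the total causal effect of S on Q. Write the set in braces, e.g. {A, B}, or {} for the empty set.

Variables eligible for adjustment (non-descendants of S, excluding S and Q): {A, R, T}.
Backdoor paths from S to Q:
  P1: S <- T -> R -> A -> Q
  P2: S <- T -> R -> Q
  P3: S <- T -> A <- R -> Q
  P4: S <- T -> A -> Q
  P5: S <- T -> Q
The empty set is not sufficient: P1 (S <- T -> R -> A -> Q) has no collider blocking it and no conditioned non-collider, so it is open.
Try {T}:
  P1: blocked at fork node T ∈ conditioning set.
  P2: blocked at fork node T ∈ conditioning set.
  P3: blocked at fork node T ∈ conditioning set.
  P4: blocked at fork node T ∈ conditioning set.
  P5: blocked at fork node T ∈ conditioning set.
{T} contains no descendant of S and blocks every backdoor path.
No other singleton works — e.g. {R} leaves P4 open — so {T} is the unique smallest valid adjustment set.

{T}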